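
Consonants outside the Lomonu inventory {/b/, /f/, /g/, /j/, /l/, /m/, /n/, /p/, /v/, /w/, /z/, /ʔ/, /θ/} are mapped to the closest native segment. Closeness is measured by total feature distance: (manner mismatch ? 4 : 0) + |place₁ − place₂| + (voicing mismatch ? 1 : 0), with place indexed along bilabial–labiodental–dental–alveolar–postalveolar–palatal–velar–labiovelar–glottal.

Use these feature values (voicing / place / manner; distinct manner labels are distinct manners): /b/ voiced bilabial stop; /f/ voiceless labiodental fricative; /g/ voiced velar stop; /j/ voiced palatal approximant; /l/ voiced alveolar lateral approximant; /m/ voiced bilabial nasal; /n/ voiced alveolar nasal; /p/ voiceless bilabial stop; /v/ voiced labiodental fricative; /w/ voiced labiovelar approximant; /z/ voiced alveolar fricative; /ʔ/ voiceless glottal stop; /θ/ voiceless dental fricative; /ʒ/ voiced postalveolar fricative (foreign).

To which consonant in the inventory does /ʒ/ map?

z

/z/ is closest: same manner (fricative), place distance 1 (postalveolar→alveolar), same voicing; total 1. Next closest is /v/ at distance 3.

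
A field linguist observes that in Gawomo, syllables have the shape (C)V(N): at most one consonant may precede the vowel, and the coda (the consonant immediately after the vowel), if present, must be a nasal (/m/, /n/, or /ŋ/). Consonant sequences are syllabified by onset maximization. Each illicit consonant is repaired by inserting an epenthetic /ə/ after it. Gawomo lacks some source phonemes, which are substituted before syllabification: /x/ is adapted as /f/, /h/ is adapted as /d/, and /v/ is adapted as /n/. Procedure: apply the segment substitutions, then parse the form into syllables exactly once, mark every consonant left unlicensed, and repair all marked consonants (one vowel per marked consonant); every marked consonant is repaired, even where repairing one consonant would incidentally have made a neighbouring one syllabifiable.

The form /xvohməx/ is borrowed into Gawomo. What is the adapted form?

fənodəməfə

Substitution: /x/ → /f/, /v/ → /n/, /h/ → /d/, giving /fnodməf/.
The consonants /f/, /d/, /f/ cannot be parsed into a legal (C)V(N) syllable (only a nasal (/m/, /n/, or /ŋ/) is licensed in coda position; onsets are limited to one consonant).
Epenthesis after each stranded consonant: /f/ → /fə/, /d/ → /də/, /f/ → /fə/.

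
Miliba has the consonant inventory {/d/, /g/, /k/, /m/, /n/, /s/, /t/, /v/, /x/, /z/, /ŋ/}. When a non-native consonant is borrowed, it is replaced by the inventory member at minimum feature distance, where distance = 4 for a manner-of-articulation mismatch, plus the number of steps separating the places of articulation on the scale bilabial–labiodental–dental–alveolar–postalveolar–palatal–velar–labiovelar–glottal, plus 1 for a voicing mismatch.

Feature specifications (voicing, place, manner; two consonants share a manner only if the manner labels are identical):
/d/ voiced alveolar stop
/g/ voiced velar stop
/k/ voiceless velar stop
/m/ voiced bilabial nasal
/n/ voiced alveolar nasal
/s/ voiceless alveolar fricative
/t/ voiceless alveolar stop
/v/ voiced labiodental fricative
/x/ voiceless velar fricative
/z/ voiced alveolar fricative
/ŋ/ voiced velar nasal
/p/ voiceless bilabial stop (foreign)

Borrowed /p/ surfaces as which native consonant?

/t/ is closest: same manner (stop), place distance 3 (bilabial→alveolar), same voicing; total 3. Next closest is /d/ at distance 4.

t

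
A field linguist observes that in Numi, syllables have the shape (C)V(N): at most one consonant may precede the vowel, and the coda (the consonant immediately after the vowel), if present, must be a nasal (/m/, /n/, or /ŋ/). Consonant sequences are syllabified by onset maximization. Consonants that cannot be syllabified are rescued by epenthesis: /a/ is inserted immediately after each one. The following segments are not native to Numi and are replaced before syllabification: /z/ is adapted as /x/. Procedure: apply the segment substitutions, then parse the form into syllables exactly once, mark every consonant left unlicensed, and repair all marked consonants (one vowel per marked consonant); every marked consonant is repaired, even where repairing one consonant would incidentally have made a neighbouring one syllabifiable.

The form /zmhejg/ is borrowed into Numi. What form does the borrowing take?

xamahejaga

Substitution: /z/ → /x/, giving /xmhejg/.
The consonants /x/, /m/, /j/, /g/ cannot be parsed into a legal (C)V(N) syllable (only a nasal (/m/, /n/, or /ŋ/) is licensed in coda position; onsets are limited to one consonant).
Each unlicensed consonant becomes the onset of a new syllable: /x/ → /xa/, /m/ → /ma/, /j/ → /ja/, /g/ → /ga/.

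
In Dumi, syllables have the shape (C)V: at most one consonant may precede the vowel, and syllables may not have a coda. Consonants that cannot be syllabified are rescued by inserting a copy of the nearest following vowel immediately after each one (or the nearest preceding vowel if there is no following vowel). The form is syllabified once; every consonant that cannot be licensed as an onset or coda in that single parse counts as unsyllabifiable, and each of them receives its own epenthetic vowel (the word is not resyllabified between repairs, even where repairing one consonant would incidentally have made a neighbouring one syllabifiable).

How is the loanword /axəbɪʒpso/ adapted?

axəbɪʒoposo

The consonants /ʒ/, /p/ cannot be parsed into a legal (C)V syllable (no codas are permitted; onsets are limited to one consonant).
Inserting the epenthetic vowel yields /ʒ/ → /ʒo/, /p/ → /po/.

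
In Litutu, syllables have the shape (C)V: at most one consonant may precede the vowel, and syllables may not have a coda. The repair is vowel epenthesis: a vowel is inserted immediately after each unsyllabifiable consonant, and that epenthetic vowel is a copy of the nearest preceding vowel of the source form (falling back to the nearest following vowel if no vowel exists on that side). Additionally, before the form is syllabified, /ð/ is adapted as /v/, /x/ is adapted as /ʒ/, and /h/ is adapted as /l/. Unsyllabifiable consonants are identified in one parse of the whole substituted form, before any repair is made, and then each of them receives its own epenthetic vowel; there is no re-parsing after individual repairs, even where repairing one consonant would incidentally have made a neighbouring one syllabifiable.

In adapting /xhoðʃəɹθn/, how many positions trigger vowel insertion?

After substitution the input is /ʒlovʃəɹθn/.
The unsyllabifiable consonants are /ʒ/, /v/, /ɹ/, /θ/, /n/; each receives one epenthetic vowel.

5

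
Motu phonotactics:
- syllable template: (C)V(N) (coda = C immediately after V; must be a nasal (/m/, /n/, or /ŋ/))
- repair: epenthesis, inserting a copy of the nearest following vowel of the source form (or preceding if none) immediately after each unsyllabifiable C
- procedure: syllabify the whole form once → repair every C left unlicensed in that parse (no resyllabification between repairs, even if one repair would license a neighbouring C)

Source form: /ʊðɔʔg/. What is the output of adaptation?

Syllabifying with onset maximization leaves /ʔ/, /g/ stranded (only a nasal (/m/, /n/, or /ŋ/) is licensed in coda position; onsets are limited to one consonant).
Epenthesis after each stranded consonant: /ʔ/ → /ʔɔ/, /g/ → /gɔ/.

ʊðɔʔɔgɔ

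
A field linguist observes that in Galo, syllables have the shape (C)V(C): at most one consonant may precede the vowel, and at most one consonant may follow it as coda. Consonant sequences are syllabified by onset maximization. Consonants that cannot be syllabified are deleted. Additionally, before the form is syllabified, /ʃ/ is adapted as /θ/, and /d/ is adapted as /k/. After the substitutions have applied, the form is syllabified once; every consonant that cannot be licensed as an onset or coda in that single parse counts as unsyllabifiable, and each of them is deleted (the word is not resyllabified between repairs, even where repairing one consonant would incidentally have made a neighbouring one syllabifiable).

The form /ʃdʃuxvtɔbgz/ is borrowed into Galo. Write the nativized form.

θuxtɔb

Substitution: /ʃ/ → /θ/, /d/ → /k/, giving /θkθuxvtɔbgz/.
Under (C)V(C), the unsyllabifiable consonants are /θ/, /k/, /v/, /g/, /z/ (at most one coda consonant is licensed; onsets are limited to one consonant).
Deletion applies to /θ/, /k/, /v/, /g/, /z/.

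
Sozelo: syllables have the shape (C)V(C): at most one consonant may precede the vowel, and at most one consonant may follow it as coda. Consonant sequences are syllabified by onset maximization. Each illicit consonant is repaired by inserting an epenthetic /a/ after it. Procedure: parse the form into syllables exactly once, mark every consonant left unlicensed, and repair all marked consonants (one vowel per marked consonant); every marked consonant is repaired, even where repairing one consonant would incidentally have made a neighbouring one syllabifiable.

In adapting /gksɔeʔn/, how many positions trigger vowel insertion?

The unsyllabifiable consonants are /g/, /k/, /n/; each receives one epenthetic vowel.

3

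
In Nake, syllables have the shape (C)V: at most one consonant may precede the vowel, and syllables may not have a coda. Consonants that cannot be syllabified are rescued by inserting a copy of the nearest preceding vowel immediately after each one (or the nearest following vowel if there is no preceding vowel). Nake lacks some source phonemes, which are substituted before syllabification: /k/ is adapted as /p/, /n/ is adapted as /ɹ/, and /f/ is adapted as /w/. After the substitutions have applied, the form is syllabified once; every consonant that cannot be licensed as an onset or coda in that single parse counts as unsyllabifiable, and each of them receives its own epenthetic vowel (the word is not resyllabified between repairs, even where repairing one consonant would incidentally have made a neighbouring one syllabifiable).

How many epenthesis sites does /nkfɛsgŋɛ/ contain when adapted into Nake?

After substitution the input is /ɹpwɛsgŋɛ/.
The unsyllabifiable consonants are /ɹ/, /p/, /s/, /g/; each receives one epenthetic vowel.

4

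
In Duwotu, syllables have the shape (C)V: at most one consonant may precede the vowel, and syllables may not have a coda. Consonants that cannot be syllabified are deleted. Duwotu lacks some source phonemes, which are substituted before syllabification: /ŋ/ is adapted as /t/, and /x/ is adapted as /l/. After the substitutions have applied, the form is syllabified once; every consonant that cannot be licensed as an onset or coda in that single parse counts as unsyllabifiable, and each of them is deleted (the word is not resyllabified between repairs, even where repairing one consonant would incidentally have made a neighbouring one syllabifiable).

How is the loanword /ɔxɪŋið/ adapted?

Substitution: /x/ → /l/, /ŋ/ → /t/, giving /ɔlɪtið/.
The consonants /ð/ cannot be parsed into a legal (C)V syllable (no codas are permitted; onsets are limited to one consonant).
Deleting the stranded consonants removes /ð/.

ɔlɪti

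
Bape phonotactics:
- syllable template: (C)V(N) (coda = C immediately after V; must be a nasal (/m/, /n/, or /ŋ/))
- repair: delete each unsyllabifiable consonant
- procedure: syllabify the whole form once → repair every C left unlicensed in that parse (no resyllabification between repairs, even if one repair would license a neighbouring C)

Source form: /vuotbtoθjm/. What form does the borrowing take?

vuoto

The consonants /t/, /b/, /θ/, /j/, /m/ cannot be parsed into a legal (C)V(N) syllable (only a nasal (/m/, /n/, or /ŋ/) is licensed in coda position; onsets are limited to one consonant).
Each unlicensed consonant is deleted: /t/, /b/, /θ/, /j/, /m/.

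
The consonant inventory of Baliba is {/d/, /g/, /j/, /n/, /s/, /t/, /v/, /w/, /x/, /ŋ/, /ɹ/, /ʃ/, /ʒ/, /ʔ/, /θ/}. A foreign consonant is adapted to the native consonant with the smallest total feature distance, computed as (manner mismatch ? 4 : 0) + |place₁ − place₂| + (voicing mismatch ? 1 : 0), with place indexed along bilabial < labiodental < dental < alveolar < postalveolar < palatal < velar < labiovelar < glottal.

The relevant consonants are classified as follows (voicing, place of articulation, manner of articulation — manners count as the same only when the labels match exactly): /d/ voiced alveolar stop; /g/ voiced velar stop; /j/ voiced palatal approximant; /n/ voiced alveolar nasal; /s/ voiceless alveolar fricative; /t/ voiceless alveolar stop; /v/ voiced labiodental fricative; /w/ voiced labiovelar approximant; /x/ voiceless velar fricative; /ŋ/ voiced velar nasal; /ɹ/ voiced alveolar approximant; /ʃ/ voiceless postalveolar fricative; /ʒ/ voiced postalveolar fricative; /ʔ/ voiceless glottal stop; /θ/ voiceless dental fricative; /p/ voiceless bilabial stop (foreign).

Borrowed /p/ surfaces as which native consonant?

/t/ is closest: same manner (stop), place distance 3 (bilabial→alveolar), same voicing; total 3. Next closest is /d/ at distance 4.

t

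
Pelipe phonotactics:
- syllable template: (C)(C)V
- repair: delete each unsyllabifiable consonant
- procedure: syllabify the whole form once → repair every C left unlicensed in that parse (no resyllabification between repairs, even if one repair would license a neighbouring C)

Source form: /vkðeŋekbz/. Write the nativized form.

The consonants /v/, /k/, /b/, /z/ cannot be parsed into a legal (C)(C)V syllable (no codas are permitted; onsets may contain at most 2 consonants).
Deleting the stranded consonants removes /v/, /k/, /b/, /z/.

kðeŋe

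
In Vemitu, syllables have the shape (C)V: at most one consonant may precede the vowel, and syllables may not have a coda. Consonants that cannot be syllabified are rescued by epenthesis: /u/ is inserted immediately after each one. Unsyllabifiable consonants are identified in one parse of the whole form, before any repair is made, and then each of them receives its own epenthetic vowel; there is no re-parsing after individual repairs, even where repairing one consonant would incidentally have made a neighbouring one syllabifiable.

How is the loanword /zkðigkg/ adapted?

Under (C)V, the unsyllabifiable consonants are /z/, /k/, /g/, /k/, /g/ (no codas are permitted; onsets are limited to one consonant).
Inserting the epenthetic vowel yields /z/ → /zu/, /k/ → /ku/, /g/ → /gu/, /k/ → /ku/, /g/ → /gu/.

zukuðigukugu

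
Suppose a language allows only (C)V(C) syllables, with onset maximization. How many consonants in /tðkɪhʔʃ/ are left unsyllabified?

4

Syllabifying with onset maximization leaves /t/, /ð/, /ʔ/, /ʃ/ stranded (at most one coda consonant is licensed; onsets are limited to one consonant).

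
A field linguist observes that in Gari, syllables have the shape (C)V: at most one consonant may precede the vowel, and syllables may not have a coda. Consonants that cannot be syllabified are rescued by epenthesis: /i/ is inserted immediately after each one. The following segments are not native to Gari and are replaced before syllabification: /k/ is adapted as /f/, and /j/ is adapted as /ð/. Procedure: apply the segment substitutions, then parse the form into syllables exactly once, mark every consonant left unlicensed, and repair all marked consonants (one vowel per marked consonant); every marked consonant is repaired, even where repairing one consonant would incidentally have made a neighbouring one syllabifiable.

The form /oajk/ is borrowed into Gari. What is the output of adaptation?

oaðifi

Substitution: /j/ → /ð/, /k/ → /f/, giving /oaðf/.
Syllabifying with onset maximization leaves /ð/, /f/ stranded (no codas are permitted; onsets are limited to one consonant).
Each unlicensed consonant becomes the onset of a new syllable: /ð/ → /ði/, /f/ → /fi/.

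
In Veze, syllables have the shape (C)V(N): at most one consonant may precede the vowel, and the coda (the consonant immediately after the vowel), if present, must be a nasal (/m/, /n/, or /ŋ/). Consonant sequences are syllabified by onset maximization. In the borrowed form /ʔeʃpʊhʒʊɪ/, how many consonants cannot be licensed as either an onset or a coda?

2

Under (C)V(N), the unsyllabifiable consonants are /ʃ/, /h/ (only a nasal (/m/, /n/, or /ŋ/) is licensed in coda position; onsets are limited to one consonant).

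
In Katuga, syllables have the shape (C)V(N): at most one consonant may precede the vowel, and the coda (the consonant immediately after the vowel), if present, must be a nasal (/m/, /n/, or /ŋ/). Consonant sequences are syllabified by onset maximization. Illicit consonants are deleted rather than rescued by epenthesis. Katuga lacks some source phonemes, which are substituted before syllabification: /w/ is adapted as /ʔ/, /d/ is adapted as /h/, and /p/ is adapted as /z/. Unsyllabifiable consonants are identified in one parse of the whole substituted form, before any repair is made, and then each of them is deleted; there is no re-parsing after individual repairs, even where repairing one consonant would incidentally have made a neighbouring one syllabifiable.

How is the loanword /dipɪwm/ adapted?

hizɪ

Substitution: /d/ → /h/, /p/ → /z/, /w/ → /ʔ/, giving /hizɪʔm/.
Syllabifying with onset maximization leaves /ʔ/, /m/ stranded (only a nasal (/m/, /n/, or /ŋ/) is licensed in coda position; onsets are limited to one consonant).
Deletion applies to /ʔ/, /m/.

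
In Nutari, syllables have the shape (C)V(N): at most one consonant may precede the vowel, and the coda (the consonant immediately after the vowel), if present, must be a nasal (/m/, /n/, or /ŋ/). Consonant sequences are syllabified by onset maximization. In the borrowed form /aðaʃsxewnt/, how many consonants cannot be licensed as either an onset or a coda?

The consonants /ʃ/, /s/, /w/, /n/, /t/ cannot be parsed into a legal (C)V(N) syllable (only a nasal (/m/, /n/, or /ŋ/) is licensed in coda position; onsets are limited to one consonant).

5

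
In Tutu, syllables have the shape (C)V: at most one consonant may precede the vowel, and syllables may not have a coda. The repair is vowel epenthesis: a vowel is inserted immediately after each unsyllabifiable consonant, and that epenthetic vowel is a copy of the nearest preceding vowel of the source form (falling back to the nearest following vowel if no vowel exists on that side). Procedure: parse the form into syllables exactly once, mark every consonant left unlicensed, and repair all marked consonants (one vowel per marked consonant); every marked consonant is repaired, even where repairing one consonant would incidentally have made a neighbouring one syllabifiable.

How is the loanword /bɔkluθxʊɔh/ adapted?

bɔkɔluθuxʊɔhɔ

The consonants /k/, /θ/, /h/ cannot be parsed into a legal (C)V syllable (no codas are permitted; onsets are limited to one consonant).
Epenthesis after each stranded consonant: /k/ → /kɔ/, /θ/ → /θu/, /h/ → /hɔ/.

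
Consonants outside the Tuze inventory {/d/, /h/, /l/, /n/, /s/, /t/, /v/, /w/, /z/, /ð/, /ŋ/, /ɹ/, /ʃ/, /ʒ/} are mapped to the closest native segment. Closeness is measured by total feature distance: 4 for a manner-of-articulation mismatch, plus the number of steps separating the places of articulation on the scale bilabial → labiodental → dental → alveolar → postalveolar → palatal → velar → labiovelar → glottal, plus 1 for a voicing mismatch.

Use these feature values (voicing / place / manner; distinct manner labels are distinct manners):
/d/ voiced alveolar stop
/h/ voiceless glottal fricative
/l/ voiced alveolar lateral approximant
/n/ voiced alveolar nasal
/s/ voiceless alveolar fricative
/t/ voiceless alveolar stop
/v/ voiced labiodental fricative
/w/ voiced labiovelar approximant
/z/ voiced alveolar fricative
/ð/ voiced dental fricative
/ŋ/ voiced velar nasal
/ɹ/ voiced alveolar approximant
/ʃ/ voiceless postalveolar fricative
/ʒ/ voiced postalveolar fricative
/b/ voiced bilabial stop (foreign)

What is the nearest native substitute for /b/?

/d/ is closest: same manner (stop), place distance 3 (bilabial→alveolar), same voicing; total 3. Next closest is /t/ at distance 4.

d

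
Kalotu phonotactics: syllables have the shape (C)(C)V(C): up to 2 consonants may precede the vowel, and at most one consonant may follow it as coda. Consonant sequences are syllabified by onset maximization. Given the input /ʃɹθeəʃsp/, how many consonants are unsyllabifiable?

Syllabifying with onset maximization leaves /ʃ/, /s/, /p/ stranded (at most one coda consonant is licensed; onsets may contain at most 2 consonants).

3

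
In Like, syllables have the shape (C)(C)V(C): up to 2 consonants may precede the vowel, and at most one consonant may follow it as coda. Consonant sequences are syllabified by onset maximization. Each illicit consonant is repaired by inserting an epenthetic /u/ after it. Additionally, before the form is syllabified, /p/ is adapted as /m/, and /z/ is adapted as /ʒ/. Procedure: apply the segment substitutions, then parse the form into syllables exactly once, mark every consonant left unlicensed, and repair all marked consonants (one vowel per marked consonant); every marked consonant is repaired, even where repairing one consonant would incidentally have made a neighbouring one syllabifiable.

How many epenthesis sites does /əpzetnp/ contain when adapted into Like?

2

After substitution the input is /əmʒetnm/.
The unsyllabifiable consonants are /n/, /m/; each receives one epenthetic vowel.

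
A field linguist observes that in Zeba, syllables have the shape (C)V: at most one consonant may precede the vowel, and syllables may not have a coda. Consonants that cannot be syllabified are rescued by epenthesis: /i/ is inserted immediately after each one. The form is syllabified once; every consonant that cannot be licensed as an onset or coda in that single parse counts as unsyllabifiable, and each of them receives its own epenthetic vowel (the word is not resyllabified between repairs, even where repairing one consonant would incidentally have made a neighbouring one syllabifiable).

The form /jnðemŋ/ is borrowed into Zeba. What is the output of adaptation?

jiniðemiŋi

The consonants /j/, /n/, /m/, /ŋ/ cannot be parsed into a legal (C)V syllable (no codas are permitted; onsets are limited to one consonant).
Inserting the epenthetic vowel yields /j/ → /ji/, /n/ → /ni/, /m/ → /mi/, /ŋ/ → /ŋi/.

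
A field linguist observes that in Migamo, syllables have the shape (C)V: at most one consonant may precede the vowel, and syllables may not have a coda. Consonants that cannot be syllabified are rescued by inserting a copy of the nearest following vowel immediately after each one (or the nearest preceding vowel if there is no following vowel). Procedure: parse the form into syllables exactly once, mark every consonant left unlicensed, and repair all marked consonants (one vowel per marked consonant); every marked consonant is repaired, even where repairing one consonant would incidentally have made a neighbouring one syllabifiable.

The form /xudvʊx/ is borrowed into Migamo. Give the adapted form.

Under (C)V, the unsyllabifiable consonants are /d/, /x/ (no codas are permitted; onsets are limited to one consonant).
Each unlicensed consonant becomes the onset of a new syllable: /d/ → /dʊ/, /x/ → /xʊ/.

xudʊvʊxʊ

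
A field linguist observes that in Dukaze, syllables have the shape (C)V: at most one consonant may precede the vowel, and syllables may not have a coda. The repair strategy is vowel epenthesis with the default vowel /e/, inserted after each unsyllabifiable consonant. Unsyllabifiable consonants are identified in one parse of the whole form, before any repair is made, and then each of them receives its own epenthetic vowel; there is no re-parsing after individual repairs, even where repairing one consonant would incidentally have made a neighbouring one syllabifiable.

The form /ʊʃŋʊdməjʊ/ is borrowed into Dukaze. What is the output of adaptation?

Under (C)V, the unsyllabifiable consonants are /ʃ/, /d/ (no codas are permitted; onsets are limited to one consonant).
Each unlicensed consonant becomes the onset of a new syllable: /ʃ/ → /ʃe/, /d/ → /de/.

ʊʃeŋʊdeməjʊ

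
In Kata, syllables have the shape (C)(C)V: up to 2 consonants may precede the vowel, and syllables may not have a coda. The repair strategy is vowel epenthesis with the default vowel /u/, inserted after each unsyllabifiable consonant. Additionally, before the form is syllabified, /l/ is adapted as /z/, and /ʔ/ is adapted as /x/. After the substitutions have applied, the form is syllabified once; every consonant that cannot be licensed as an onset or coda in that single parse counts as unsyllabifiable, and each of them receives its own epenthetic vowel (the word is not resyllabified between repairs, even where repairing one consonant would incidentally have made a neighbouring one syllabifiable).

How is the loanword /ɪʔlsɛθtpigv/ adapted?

Substitution: /ʔ/ → /x/, /l/ → /z/, giving /ɪxzsɛθtpigv/.
Syllabifying with onset maximization leaves /x/, /θ/, /g/, /v/ stranded (no codas are permitted; onsets may contain at most 2 consonants).
Epenthesis after each stranded consonant: /x/ → /xu/, /θ/ → /θu/, /g/ → /gu/, /v/ → /vu/.

ɪxuzsɛθutpiguvu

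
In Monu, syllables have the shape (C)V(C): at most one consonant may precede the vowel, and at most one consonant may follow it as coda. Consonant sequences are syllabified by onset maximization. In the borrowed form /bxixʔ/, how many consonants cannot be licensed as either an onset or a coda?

The consonants /b/, /ʔ/ cannot be parsed into a legal (C)V(C) syllable (at most one coda consonant is licensed; onsets are limited to one consonant).

2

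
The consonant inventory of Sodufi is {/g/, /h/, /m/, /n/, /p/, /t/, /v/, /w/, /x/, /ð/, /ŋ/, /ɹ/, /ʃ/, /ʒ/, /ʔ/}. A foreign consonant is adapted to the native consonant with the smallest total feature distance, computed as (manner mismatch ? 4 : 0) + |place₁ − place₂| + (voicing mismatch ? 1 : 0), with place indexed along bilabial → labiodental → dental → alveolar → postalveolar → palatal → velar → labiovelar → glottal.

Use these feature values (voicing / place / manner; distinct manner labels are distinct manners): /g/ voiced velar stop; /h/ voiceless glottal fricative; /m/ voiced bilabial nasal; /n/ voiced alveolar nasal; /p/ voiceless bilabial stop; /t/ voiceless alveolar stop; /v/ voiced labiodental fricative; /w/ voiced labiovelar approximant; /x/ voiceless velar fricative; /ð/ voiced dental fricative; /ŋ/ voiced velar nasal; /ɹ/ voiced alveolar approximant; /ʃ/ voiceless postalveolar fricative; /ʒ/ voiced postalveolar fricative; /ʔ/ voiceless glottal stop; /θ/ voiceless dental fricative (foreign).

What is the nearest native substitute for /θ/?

/ð/ is closest: same manner (fricative), place distance 0 (dental→dental), voicing differs (+1); total 1. Next closest is /v/ at distance 2.

ð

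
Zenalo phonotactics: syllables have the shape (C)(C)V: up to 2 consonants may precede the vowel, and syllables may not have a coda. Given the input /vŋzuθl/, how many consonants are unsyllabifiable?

3

The consonants /v/, /θ/, /l/ cannot be parsed into a legal (C)(C)V syllable (no codas are permitted; onsets may contain at most 2 consonants).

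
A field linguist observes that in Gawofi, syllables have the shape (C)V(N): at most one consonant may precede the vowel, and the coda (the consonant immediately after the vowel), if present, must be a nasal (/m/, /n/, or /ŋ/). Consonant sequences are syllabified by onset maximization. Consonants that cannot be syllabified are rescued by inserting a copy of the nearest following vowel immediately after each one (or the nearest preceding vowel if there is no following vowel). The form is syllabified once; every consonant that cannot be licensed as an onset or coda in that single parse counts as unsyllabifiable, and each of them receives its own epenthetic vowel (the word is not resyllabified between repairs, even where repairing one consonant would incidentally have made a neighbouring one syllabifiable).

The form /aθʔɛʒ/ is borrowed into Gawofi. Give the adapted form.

Syllabifying with onset maximization leaves /θ/, /ʒ/ stranded (only a nasal (/m/, /n/, or /ŋ/) is licensed in coda position; onsets are limited to one consonant).
Epenthesis after each stranded consonant: /θ/ → /θɛ/, /ʒ/ → /ʒɛ/.

aθɛʔɛʒɛ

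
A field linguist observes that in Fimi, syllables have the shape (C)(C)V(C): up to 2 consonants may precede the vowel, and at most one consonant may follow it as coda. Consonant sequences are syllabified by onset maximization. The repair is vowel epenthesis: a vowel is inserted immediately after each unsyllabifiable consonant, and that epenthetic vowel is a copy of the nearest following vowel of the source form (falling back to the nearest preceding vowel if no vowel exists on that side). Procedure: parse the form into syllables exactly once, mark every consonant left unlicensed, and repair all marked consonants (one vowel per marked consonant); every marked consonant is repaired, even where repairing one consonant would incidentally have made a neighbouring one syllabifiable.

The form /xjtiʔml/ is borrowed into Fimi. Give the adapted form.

Syllabifying with onset maximization leaves /x/, /m/, /l/ stranded (at most one coda consonant is licensed; onsets may contain at most 2 consonants).
Each unlicensed consonant becomes the onset of a new syllable: /x/ → /xi/, /m/ → /mi/, /l/ → /li/.

xijtiʔmili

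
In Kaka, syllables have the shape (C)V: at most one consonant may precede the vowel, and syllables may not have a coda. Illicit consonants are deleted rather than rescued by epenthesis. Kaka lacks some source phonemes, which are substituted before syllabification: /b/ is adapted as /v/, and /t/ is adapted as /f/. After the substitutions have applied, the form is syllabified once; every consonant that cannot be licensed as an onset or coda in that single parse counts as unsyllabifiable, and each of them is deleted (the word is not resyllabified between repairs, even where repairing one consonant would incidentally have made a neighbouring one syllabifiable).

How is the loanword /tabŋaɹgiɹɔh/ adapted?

Substitution: /t/ → /f/, /b/ → /v/, giving /favŋaɹgiɹɔh/.
The consonants /v/, /ɹ/, /h/ cannot be parsed into a legal (C)V syllable (no codas are permitted; onsets are limited to one consonant).
Deleting the stranded consonants removes /v/, /ɹ/, /h/.

faŋagiɹɔ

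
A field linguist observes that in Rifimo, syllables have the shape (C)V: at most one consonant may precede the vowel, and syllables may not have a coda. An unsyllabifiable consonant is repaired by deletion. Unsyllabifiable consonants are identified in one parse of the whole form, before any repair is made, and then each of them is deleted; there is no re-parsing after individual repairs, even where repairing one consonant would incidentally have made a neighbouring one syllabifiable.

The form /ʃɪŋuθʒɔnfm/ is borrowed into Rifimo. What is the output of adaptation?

Syllabifying with onset maximization leaves /θ/, /n/, /f/, /m/ stranded (no codas are permitted; onsets are limited to one consonant).
Each unlicensed consonant is deleted: /θ/, /n/, /f/, /m/.

ʃɪŋuʒɔ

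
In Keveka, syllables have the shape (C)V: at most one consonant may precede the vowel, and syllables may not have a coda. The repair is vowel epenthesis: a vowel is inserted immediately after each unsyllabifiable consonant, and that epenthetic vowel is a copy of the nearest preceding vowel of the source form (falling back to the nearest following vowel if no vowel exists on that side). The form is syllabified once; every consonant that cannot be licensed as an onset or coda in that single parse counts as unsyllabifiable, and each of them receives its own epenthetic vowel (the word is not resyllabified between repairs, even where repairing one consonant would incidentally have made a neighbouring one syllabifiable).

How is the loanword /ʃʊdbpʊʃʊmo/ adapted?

ʃʊdʊbʊpʊʃʊmo

Under (C)V, the unsyllabifiable consonants are /d/, /b/ (no codas are permitted; onsets are limited to one consonant).
Inserting the epenthetic vowel yields /d/ → /dʊ/, /b/ → /bʊ/.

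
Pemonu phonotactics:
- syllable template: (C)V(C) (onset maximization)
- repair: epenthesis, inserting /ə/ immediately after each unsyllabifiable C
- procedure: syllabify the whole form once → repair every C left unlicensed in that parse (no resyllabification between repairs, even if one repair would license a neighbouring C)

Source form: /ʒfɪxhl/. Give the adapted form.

The consonants /ʒ/, /h/, /l/ cannot be parsed into a legal (C)V(C) syllable (at most one coda consonant is licensed; onsets are limited to one consonant).
Epenthesis after each stranded consonant: /ʒ/ → /ʒə/, /h/ → /hə/, /l/ → /lə/.

ʒəfɪxhələ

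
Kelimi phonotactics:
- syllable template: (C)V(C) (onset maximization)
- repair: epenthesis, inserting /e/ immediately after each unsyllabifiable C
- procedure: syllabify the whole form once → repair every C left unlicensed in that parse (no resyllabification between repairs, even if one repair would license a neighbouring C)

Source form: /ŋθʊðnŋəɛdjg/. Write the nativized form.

Under (C)V(C), the unsyllabifiable consonants are /ŋ/, /n/, /j/, /g/ (at most one coda consonant is licensed; onsets are limited to one consonant).
Each unlicensed consonant becomes the onset of a new syllable: /ŋ/ → /ŋe/, /n/ → /ne/, /j/ → /je/, /g/ → /ge/.

ŋeθʊðneŋəɛdjege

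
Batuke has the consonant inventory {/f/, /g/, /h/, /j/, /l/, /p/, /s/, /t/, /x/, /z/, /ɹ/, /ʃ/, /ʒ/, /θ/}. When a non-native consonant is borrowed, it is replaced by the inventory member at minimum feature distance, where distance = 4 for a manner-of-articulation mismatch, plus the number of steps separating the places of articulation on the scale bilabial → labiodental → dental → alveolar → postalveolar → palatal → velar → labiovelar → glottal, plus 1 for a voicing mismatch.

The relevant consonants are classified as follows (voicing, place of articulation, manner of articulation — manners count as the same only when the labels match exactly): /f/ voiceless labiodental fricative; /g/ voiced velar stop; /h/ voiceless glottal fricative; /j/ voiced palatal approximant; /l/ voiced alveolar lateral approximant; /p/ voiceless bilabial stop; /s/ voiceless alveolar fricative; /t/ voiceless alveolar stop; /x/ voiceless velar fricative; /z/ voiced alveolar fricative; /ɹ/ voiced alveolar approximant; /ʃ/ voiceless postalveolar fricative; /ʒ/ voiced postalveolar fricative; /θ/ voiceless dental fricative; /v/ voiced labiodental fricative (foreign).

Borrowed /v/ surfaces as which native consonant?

f

/f/ is closest: same manner (fricative), place distance 0 (labiodental→labiodental), voicing differs (+1); total 1. Next closest is /z/ at distance 2.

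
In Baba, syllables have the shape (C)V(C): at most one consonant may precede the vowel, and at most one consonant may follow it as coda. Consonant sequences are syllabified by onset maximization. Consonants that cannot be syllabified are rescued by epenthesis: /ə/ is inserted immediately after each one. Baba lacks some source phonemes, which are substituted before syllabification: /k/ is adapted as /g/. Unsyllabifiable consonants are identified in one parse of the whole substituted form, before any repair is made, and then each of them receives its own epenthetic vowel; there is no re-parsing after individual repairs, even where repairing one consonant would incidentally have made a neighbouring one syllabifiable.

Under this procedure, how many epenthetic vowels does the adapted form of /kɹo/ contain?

After substitution the input is /gɹo/.
The unsyllabifiable consonants are /g/; each receives one epenthetic vowel.

1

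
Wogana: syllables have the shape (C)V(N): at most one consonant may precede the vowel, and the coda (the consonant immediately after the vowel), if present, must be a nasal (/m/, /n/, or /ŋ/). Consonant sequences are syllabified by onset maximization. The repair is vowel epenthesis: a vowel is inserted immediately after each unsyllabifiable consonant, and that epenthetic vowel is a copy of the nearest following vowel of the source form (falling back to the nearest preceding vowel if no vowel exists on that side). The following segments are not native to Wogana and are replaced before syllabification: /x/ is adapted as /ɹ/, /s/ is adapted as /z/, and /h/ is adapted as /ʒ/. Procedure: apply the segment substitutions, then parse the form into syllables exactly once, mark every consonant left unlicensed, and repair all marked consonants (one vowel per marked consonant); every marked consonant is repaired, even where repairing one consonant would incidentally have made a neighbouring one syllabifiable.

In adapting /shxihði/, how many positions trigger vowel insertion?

3

After substitution the input is /zʒɹiʒði/.
The unsyllabifiable consonants are /z/, /ʒ/, /ʒ/; each receives one epenthetic vowel.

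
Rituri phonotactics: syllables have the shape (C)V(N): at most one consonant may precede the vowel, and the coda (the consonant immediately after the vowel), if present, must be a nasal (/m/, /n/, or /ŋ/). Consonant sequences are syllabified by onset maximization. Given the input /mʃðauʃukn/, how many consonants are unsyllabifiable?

4

Syllabifying with onset maximization leaves /m/, /ʃ/, /k/, /n/ stranded (only a nasal (/m/, /n/, or /ŋ/) is licensed in coda position; onsets are limited to one consonant).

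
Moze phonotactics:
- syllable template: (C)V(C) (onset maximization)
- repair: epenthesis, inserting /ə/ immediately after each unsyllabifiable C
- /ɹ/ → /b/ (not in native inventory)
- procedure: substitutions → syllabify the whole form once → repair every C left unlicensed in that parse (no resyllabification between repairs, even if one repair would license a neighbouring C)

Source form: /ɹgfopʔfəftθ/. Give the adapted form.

bəgəfopʔəfəftəθə

Substitution: /ɹ/ → /b/, giving /bgfopʔfəftθ/.
Under (C)V(C), the unsyllabifiable consonants are /b/, /g/, /ʔ/, /t/, /θ/ (at most one coda consonant is licensed; onsets are limited to one consonant).
Each unlicensed consonant becomes the onset of a new syllable: /b/ → /bə/, /g/ → /gə/, /ʔ/ → /ʔə/, /t/ → /tə/, /θ/ → /θə/.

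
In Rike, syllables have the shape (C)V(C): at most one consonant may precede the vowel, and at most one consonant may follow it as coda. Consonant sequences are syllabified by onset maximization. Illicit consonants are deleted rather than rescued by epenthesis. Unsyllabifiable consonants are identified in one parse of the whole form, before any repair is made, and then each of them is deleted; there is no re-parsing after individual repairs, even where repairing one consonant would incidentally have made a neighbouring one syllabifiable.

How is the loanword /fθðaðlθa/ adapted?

Syllabifying with onset maximization leaves /f/, /θ/, /l/ stranded (at most one coda consonant is licensed; onsets are limited to one consonant).
Each unlicensed consonant is deleted: /f/, /θ/, /l/.

ðaðθa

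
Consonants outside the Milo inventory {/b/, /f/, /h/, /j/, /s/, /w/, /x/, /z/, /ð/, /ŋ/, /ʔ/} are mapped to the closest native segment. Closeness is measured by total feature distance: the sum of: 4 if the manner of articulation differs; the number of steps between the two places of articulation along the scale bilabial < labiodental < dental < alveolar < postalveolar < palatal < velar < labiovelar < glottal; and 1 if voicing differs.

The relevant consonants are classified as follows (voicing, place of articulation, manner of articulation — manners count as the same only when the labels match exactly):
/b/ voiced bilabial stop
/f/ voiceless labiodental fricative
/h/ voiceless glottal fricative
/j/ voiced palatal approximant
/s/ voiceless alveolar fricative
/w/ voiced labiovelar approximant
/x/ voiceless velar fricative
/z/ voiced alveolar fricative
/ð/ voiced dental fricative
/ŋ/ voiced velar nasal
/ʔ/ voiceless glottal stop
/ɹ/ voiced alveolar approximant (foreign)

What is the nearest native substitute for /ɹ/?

j

/j/ is closest: same manner (approximant), place distance 2 (alveolar→palatal), same voicing; total 2. Next closest is /w/ at distance 4.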